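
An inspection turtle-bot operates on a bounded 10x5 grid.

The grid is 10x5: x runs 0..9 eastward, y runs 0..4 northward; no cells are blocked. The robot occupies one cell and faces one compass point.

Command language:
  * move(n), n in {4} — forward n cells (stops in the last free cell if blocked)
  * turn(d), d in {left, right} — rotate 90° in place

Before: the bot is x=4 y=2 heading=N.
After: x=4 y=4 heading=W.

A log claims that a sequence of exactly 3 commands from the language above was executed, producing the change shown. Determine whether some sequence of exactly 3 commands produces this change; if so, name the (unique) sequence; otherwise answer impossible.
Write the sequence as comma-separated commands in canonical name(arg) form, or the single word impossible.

key: running turn(left) before move(4) would end elsewhere — order is forced
start: x=4 y=2 heading=N
t=1 move(4) ⇒ x=4 y=4 heading=N
t=2 move(4) ⇒ x=4 y=4 heading=N
t=3 turn(left) ⇒ x=4 y=4 heading=W
no rival 3-sequence matches.

move(4), move(4), turn(left)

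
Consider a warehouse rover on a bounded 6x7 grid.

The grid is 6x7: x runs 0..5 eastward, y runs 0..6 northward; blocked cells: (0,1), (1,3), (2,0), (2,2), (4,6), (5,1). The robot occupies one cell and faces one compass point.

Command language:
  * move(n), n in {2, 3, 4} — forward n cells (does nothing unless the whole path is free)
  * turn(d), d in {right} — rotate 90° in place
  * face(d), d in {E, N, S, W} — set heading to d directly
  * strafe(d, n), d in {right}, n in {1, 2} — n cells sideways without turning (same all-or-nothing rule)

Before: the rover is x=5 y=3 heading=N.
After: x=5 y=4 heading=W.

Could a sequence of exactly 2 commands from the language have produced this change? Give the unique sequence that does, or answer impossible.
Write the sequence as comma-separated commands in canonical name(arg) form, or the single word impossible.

face(W), strafe(right, 1)

key: position moved to (5,4) AND the heading swung to W — translation plus rotation needed
t0: x=5 y=3 heading=N
step 1 (face(W)): x=5 y=3 heading=W
step 2 (strafe(right, 1)): x=5 y=4 heading=W
all 100 alternatives checked — unique.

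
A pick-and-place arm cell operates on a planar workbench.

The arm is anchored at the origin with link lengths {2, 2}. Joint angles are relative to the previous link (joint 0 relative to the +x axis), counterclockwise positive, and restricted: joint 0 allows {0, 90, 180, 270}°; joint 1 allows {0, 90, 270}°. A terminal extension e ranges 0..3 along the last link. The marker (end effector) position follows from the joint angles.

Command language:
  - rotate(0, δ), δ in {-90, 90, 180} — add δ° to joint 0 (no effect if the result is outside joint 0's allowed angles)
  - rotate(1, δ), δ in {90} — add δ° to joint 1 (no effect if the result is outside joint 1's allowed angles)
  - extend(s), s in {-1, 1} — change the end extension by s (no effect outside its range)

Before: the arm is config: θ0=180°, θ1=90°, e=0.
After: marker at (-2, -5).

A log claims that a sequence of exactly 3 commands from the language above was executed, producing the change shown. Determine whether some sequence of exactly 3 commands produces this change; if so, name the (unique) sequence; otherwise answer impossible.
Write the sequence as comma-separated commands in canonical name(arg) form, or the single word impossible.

extend(1), extend(1), extend(1)

begin: config: θ0=180°, θ1=90°, e=0
[1] after extend(1): config: θ0=180°, θ1=90°, e=1
[2] after extend(1): config: θ0=180°, θ1=90°, e=2
[3] after extend(1): config: θ0=180°, θ1=90°, e=3
uniquely the one of 216 3-step routes that fits.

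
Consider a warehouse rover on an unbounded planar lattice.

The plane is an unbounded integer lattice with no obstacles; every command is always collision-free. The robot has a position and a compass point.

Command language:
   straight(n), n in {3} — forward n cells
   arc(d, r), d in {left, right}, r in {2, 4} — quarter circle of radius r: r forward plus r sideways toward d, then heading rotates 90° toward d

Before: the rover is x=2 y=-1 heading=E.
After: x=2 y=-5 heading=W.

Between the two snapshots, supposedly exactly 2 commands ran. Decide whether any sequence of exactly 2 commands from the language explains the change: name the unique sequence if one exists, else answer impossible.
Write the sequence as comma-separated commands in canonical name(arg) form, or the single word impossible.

key: position moved to (2,-5) AND the heading swung to W — translation plus rotation needed
begin: x=2 y=-1 heading=E
step 1 (arc(right, 2)): x=4 y=-3 heading=S
step 2 (arc(right, 2)): x=2 y=-5 heading=W
no rival 2-sequence matches.

arc(right, 2), arc(right, 2)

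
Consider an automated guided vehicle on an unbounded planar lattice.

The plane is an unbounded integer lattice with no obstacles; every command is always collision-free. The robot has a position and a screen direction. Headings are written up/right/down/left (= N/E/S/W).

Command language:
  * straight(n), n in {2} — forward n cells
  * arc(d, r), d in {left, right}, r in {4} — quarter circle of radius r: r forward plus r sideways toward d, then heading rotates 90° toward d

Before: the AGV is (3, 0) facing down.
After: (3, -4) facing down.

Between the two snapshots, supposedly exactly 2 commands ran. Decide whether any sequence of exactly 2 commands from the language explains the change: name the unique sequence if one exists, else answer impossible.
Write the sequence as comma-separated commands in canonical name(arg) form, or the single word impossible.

key: heading stays S — no command in the sequence turns
t0: (3, 0) facing down
1. straight(2) → (3, -2) facing down
2. straight(2) → (3, -4) facing down
no rival 2-sequence matches.

straight(2), straight(2)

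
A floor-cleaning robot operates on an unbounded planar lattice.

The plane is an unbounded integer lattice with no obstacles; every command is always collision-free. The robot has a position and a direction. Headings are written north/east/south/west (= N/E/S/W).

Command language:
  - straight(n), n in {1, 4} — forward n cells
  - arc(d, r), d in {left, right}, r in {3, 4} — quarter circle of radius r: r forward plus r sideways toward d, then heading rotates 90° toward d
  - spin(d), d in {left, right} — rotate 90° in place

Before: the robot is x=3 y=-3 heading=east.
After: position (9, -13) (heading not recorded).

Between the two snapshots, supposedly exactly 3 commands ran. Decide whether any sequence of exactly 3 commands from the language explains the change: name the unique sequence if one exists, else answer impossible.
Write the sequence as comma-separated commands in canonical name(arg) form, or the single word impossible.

arc(right, 3), straight(4), arc(left, 3)

key: running arc(left, 3) before arc(right, 3) would end elsewhere — order is forced
begin: x=3 y=-3 heading=east
[1] after arc(right, 3): x=6 y=-6 heading=south
[2] after straight(4): x=6 y=-10 heading=south
[3] after arc(left, 3): x=9 y=-13 heading=east
uniquely the one of 512 3-step routes that fits.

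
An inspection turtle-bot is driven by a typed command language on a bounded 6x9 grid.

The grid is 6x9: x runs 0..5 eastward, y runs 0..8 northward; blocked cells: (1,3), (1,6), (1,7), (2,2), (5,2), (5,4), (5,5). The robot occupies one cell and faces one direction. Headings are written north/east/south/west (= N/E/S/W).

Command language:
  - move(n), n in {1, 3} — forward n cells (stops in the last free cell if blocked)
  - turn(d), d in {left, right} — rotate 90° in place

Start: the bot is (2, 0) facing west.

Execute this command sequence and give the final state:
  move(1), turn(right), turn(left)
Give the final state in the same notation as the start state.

(1, 0) facing west

initial: (2, 0) facing west
step 1 (move(1)): (1, 0) facing west
step 2 (turn(right)): (1, 0) facing north
step 3 (turn(left)): (1, 0) facing west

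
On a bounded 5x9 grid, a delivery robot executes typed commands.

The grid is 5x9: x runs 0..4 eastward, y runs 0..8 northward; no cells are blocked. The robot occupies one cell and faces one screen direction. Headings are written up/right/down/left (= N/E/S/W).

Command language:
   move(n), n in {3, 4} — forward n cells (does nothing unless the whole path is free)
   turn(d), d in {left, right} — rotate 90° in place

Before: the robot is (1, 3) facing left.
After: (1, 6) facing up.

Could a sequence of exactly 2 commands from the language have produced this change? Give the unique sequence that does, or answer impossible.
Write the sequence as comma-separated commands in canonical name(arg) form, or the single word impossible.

turn(right), move(3)

key: position moved to (1,6) AND the heading swung to N — translation plus rotation needed
begin: (1, 3) facing left
[1] after turn(right): (1, 3) facing up
[2] after move(3): (1, 6) facing up
no rival 2-sequence matches.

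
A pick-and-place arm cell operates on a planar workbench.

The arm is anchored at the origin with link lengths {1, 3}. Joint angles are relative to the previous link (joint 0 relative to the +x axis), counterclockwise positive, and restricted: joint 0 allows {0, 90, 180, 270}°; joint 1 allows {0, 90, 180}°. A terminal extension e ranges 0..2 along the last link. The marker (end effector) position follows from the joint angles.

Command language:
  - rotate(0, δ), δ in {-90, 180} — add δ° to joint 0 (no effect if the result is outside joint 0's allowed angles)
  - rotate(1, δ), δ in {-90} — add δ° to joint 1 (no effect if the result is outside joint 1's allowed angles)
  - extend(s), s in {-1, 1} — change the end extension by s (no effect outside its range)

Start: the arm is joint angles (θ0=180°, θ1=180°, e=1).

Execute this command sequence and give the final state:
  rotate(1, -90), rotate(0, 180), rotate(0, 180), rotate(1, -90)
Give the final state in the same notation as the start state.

from: joint angles (θ0=180°, θ1=180°, e=1)
step 1 (rotate(1, -90)): joint angles (θ0=180°, θ1=90°, e=1)
step 2 (rotate(0, 180)): joint angles (θ0=0°, θ1=90°, e=1)
step 3 (rotate(0, 180)): joint angles (θ0=180°, θ1=90°, e=1)
step 4 (rotate(1, -90)): joint angles (θ0=180°, θ1=0°, e=1)

joint angles (θ0=180°, θ1=0°, e=1)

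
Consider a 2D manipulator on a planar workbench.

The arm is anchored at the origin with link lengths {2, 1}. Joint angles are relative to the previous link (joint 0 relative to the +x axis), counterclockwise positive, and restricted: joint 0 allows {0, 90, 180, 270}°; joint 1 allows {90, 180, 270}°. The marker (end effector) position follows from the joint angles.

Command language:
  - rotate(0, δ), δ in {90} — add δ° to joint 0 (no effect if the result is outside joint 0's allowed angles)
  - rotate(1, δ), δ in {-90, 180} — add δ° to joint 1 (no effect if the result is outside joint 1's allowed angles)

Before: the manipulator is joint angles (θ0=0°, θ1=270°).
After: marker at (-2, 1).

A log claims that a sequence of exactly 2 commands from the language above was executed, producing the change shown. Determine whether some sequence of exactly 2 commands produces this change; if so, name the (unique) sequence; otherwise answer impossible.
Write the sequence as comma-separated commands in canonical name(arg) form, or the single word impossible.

rotate(0, 90), rotate(0, 90)

from: joint angles (θ0=0°, θ1=270°)
step 1 (rotate(0, 90)): joint angles (θ0=90°, θ1=270°)
step 2 (rotate(0, 90)): joint angles (θ0=180°, θ1=270°)
no rival 2-sequence matches.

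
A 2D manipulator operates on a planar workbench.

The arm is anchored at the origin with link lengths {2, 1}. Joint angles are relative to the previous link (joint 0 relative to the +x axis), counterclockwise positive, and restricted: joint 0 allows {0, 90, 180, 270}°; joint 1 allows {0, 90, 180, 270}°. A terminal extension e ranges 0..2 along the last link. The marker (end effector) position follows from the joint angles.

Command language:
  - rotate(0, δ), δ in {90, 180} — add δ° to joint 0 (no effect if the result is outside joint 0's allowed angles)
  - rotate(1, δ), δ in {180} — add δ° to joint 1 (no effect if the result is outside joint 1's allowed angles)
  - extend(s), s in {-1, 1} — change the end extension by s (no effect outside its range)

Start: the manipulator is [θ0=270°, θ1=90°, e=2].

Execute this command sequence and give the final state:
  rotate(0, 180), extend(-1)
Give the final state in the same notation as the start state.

[θ0=90°, θ1=90°, e=1]

begin: [θ0=270°, θ1=90°, e=2]
1. rotate(0, 180) → [θ0=90°, θ1=90°, e=2]
2. extend(-1) → [θ0=90°, θ1=90°, e=1]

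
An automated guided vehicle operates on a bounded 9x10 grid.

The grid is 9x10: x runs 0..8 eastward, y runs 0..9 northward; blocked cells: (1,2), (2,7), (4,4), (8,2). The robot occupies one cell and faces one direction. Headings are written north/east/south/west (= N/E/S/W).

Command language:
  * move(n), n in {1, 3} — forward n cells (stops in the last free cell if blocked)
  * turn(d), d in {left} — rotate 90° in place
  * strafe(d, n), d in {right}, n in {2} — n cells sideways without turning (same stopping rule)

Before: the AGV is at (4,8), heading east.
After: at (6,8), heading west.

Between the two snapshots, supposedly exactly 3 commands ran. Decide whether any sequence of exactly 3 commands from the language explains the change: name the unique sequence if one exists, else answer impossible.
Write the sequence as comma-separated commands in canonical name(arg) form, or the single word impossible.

key: cell and facing (now W) both changed — the 3 commands mix motion and turning
start: at (4,8), heading east
[1] after turn(left): at (4,8), heading north
[2] after strafe(right, 2): at (6,8), heading north
[3] after turn(left): at (6,8), heading west
no rival 3-sequence matches.

turn(left), strafe(right, 2), turn(left)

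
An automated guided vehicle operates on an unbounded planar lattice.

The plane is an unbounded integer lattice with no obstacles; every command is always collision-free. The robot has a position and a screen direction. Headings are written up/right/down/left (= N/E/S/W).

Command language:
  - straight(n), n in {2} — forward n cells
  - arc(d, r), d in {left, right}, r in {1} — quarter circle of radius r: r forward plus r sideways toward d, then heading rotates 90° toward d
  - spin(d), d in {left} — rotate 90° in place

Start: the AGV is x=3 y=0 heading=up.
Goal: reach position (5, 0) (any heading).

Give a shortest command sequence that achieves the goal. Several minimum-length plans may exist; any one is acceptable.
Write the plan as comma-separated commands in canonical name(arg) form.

arc(right, 1), arc(right, 1)

initial: x=3 y=0 heading=up
1. arc(right, 1) → x=4 y=1 heading=right
2. arc(right, 1) → x=5 y=0 heading=down
no 1-step plan works, so 2 is optimal.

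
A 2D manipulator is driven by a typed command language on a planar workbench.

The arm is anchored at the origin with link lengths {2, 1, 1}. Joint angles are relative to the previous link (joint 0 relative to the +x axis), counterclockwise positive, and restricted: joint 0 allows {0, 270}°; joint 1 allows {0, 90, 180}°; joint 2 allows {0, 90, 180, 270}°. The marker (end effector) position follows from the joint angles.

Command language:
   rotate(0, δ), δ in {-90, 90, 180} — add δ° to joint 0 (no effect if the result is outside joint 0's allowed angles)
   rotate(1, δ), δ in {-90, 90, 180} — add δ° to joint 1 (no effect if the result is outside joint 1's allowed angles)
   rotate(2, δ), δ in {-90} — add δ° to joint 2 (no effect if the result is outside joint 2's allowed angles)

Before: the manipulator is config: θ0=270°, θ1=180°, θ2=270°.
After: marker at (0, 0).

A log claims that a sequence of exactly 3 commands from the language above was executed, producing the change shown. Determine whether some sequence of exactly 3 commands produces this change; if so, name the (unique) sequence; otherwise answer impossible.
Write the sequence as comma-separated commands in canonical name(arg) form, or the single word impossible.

begin: config: θ0=270°, θ1=180°, θ2=270°
step 1 (rotate(2, -90)): config: θ0=270°, θ1=180°, θ2=180°
step 2 (rotate(2, -90)): config: θ0=270°, θ1=180°, θ2=90°
step 3 (rotate(2, -90)): config: θ0=270°, θ1=180°, θ2=0°
no rival 3-sequence matches.

rotate(2, -90), rotate(2, -90), rotate(2, -90)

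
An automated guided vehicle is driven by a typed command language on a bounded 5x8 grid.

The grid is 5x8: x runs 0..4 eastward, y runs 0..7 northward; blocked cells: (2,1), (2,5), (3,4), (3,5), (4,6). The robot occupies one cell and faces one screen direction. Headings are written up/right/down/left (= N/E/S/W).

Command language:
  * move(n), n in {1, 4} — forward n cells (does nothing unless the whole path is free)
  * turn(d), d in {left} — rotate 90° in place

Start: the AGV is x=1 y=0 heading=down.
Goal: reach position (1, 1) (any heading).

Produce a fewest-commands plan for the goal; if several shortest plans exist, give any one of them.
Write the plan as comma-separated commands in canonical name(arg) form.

begin: x=1 y=0 heading=down
[1] after turn(left): x=1 y=0 heading=right
[2] after turn(left): x=1 y=0 heading=up
[3] after move(1): x=1 y=1 heading=up
no 2-step plan works, so 3 is optimal.

turn(left), turn(left), move(1)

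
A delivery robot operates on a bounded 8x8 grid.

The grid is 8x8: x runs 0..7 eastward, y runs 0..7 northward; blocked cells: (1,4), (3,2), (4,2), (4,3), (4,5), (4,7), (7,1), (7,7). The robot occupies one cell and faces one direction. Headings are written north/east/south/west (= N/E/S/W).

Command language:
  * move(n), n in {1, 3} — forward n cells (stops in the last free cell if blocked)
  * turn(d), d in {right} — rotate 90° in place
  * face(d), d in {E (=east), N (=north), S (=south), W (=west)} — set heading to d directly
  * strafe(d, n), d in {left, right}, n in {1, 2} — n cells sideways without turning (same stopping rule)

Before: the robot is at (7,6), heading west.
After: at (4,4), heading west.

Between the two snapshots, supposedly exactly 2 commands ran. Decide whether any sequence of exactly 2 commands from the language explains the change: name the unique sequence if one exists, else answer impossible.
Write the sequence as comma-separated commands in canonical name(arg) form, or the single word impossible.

strafe(left, 2), move(3)

key: still facing W at the end — nothing in the sequence rotates
begin: at (7,6), heading west
t=1 strafe(left, 2) ⇒ at (7,4), heading west
t=2 move(3) ⇒ at (4,4), heading west
no rival 2-sequence matches.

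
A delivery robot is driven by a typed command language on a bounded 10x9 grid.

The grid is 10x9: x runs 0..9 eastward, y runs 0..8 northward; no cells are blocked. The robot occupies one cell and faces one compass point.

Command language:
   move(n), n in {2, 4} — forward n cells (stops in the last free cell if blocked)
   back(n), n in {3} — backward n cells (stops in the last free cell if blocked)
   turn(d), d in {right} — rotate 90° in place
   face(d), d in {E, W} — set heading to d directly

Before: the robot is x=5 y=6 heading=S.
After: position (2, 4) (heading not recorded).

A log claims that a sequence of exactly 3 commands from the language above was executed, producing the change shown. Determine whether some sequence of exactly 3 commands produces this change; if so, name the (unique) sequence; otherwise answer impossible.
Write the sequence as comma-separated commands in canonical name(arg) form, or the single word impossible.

key: running back(3) before move(2) would end elsewhere — order is forced
start: x=5 y=6 heading=S
step 1 (move(2)): x=5 y=4 heading=S
step 2 (face(E)): x=5 y=4 heading=E
step 3 (back(3)): x=2 y=4 heading=E
no other 3-command option fits: unique.

move(2), face(E), back(3)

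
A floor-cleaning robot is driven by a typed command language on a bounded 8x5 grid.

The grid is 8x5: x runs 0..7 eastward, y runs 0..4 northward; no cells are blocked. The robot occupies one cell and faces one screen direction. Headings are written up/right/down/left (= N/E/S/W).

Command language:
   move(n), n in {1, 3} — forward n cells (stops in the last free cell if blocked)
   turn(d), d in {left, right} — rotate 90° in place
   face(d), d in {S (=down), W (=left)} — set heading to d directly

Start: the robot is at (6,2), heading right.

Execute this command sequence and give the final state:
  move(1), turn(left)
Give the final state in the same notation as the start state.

at (7,2), heading up

initial: at (6,2), heading right
t=1 move(1) ⇒ at (7,2), heading right
t=2 turn(left) ⇒ at (7,2), heading up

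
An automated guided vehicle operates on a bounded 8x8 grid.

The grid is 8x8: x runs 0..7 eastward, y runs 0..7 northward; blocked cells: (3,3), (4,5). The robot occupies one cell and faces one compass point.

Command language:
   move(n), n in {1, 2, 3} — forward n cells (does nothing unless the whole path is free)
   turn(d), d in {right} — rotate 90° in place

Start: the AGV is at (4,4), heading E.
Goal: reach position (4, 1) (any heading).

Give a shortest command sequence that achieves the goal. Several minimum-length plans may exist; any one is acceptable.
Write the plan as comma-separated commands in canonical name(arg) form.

begin: at (4,4), heading E
1. turn(right) → at (4,4), heading S
2. move(3) → at (4,1), heading S
nothing shorter than 2 reaches the goal.

turn(right), move(3)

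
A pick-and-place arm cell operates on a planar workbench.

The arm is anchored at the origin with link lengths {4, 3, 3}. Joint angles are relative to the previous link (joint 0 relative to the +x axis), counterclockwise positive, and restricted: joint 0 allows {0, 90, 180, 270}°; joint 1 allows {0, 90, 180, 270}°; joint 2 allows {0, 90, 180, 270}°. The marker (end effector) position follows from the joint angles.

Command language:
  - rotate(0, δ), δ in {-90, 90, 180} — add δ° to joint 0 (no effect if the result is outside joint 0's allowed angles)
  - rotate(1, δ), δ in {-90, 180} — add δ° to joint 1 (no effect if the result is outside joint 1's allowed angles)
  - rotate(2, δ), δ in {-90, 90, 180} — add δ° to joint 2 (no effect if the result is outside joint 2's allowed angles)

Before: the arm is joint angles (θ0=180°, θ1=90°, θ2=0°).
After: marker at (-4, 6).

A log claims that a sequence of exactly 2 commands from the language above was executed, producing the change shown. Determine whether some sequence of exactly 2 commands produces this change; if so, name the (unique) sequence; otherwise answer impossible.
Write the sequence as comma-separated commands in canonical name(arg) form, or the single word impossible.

rotate(1, -90), rotate(1, -90)

from: joint angles (θ0=180°, θ1=90°, θ2=0°)
step 1 (rotate(1, -90)): joint angles (θ0=180°, θ1=0°, θ2=0°)
step 2 (rotate(1, -90)): joint angles (θ0=180°, θ1=270°, θ2=0°)
all 64 alternatives checked — unique.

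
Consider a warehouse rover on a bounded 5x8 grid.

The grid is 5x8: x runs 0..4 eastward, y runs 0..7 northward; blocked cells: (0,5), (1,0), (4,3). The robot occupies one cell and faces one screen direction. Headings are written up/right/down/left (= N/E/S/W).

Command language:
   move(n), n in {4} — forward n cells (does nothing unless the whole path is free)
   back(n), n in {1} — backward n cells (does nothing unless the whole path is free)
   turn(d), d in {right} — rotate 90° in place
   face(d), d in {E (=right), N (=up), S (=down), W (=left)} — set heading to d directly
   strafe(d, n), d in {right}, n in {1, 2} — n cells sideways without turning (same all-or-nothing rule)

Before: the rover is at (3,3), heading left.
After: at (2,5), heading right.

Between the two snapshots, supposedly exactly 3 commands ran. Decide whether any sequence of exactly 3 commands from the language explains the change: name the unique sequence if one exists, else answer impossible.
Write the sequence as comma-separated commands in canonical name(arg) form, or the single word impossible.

strafe(right, 2), face(E), back(1)

key: position moved to (2,5) AND the heading swung to E — translation plus rotation needed
start: at (3,3), heading left
t=1 strafe(right, 2) ⇒ at (3,5), heading left
t=2 face(E) ⇒ at (3,5), heading right
t=3 back(1) ⇒ at (2,5), heading right
uniquely the one of 729 3-step routes that fits.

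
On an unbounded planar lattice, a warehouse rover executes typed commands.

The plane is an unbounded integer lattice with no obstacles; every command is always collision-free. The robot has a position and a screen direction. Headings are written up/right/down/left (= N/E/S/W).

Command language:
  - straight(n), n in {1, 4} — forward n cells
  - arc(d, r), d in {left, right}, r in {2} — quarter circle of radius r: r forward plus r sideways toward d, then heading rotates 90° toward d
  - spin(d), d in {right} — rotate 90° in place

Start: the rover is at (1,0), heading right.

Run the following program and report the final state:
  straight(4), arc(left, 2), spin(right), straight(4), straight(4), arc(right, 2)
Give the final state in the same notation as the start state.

start: at (1,0), heading right
1. straight(4) → at (5,0), heading right
2. arc(left, 2) → at (7,2), heading up
3. spin(right) → at (7,2), heading right
4. straight(4) → at (11,2), heading right
5. straight(4) → at (15,2), heading right
6. arc(right, 2) → at (17,0), heading down

at (17,0), heading down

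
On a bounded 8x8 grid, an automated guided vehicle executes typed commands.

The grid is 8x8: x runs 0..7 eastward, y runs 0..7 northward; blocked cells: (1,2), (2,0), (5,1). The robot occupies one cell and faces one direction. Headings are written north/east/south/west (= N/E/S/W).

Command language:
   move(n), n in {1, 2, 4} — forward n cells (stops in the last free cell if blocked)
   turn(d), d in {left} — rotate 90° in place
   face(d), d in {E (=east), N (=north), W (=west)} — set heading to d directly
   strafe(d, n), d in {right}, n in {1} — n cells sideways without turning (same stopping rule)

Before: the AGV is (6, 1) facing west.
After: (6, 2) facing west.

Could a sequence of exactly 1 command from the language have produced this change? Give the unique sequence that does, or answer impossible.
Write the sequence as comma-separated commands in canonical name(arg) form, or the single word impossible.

key: heading stays W — the single command does not turn
t0: (6, 1) facing west
t=1 strafe(right, 1) ⇒ (6, 2) facing west
uniquely the one of 8 1-step routes that fits.

strafe(right, 1)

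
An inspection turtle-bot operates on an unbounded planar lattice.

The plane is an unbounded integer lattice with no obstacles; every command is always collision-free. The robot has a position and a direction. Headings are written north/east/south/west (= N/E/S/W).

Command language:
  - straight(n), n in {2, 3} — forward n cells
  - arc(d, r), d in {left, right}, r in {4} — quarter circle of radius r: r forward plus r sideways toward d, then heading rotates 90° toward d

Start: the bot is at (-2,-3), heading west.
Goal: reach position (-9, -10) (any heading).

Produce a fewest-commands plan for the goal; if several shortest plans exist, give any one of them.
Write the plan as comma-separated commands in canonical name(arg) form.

start: at (-2,-3), heading west
1. straight(3) → at (-5,-3), heading west
2. arc(left, 4) → at (-9,-7), heading south
3. straight(3) → at (-9,-10), heading south
shorter routes all fall short; 3 is best.

straight(3), arc(left, 4), straight(3)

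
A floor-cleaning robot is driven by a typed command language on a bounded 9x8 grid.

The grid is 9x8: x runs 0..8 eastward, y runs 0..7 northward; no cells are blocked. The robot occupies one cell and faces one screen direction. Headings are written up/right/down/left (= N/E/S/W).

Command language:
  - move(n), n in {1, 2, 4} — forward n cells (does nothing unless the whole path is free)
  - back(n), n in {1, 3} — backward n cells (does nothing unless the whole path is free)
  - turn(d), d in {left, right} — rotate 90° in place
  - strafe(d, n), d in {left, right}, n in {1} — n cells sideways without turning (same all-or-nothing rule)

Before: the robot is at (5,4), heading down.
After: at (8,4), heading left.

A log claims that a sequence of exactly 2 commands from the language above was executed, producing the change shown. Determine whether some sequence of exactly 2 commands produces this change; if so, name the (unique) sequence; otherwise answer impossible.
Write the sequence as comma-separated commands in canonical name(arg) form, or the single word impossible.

key: running back(3) before turn(right) would end elsewhere — order is forced
initial: at (5,4), heading down
1. turn(right) → at (5,4), heading left
2. back(3) → at (8,4), heading left
no rival 2-sequence matches.

turn(right), back(3)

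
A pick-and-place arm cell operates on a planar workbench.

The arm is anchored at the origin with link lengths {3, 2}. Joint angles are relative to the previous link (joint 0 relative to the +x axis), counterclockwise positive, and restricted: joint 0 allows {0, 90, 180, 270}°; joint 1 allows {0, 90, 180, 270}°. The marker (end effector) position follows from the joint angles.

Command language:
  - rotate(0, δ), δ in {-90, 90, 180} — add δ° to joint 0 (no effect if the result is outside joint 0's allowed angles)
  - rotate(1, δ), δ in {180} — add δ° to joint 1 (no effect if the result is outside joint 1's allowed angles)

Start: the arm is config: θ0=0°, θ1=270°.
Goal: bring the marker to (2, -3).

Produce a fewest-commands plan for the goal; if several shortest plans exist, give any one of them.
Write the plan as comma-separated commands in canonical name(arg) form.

begin: config: θ0=0°, θ1=270°
step 1 (rotate(1, 180)): config: θ0=0°, θ1=90°
step 2 (rotate(0, -90)): config: θ0=270°, θ1=90°
no 1-step plan works, so 2 is optimal.

rotate(1, 180), rotate(0, -90)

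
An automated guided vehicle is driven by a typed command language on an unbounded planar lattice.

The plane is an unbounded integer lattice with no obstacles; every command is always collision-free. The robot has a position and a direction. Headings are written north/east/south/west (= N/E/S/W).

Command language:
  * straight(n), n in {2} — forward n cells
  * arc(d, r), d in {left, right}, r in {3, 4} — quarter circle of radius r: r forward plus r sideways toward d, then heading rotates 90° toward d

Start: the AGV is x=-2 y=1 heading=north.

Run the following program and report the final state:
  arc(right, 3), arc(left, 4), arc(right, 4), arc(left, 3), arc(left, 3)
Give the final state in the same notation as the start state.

x=9 y=18 heading=west

begin: x=-2 y=1 heading=north
1. arc(right, 3) → x=1 y=4 heading=east
2. arc(left, 4) → x=5 y=8 heading=north
3. arc(right, 4) → x=9 y=12 heading=east
4. arc(left, 3) → x=12 y=15 heading=north
5. arc(left, 3) → x=9 y=18 heading=west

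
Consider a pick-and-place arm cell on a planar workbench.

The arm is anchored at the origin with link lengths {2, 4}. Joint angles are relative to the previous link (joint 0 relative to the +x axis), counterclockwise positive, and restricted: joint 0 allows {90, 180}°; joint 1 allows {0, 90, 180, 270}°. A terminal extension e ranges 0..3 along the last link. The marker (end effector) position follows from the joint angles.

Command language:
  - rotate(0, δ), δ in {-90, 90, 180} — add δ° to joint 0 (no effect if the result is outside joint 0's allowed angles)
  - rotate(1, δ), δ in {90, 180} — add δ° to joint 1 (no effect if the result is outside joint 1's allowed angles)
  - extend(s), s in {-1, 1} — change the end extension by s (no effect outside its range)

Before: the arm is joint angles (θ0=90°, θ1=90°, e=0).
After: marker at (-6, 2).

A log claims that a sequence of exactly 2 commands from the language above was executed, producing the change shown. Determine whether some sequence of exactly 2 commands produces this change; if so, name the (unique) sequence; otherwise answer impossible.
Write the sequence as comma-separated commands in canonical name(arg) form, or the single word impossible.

extend(1), extend(1)

t0: joint angles (θ0=90°, θ1=90°, e=0)
t=1 extend(1) ⇒ joint angles (θ0=90°, θ1=90°, e=1)
t=2 extend(1) ⇒ joint angles (θ0=90°, θ1=90°, e=2)
all 49 alternatives checked — unique.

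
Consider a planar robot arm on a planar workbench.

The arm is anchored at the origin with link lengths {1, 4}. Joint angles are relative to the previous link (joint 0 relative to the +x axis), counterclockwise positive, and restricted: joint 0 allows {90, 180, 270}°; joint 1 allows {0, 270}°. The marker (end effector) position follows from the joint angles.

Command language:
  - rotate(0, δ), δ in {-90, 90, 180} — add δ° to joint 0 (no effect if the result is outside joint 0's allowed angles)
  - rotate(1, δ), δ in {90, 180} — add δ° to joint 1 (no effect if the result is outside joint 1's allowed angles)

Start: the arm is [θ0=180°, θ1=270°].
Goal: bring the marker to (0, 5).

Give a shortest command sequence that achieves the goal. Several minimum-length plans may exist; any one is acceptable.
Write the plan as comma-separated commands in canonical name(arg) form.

begin: [θ0=180°, θ1=270°]
step 1 (rotate(1, 90)): [θ0=180°, θ1=0°]
step 2 (rotate(0, -90)): [θ0=90°, θ1=0°]
no 1-step plan works, so 2 is optimal.

rotate(1, 90), rotate(0, -90)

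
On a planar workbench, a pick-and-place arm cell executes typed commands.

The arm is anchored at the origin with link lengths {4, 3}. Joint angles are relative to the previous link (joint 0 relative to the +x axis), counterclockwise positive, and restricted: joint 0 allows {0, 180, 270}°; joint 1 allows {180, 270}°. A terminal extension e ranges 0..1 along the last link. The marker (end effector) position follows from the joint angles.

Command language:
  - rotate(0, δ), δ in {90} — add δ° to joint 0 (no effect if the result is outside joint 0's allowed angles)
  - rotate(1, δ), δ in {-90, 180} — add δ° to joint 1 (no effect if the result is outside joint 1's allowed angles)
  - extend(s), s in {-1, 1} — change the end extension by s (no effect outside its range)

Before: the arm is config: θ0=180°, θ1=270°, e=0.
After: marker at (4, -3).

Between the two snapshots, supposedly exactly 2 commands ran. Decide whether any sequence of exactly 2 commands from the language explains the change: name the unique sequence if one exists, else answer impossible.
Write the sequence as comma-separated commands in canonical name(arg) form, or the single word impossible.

rotate(0, 90), rotate(0, 90)

start: config: θ0=180°, θ1=270°, e=0
[1] after rotate(0, 90): config: θ0=270°, θ1=270°, e=0
[2] after rotate(0, 90): config: θ0=0°, θ1=270°, e=0
no rival 2-sequence matches.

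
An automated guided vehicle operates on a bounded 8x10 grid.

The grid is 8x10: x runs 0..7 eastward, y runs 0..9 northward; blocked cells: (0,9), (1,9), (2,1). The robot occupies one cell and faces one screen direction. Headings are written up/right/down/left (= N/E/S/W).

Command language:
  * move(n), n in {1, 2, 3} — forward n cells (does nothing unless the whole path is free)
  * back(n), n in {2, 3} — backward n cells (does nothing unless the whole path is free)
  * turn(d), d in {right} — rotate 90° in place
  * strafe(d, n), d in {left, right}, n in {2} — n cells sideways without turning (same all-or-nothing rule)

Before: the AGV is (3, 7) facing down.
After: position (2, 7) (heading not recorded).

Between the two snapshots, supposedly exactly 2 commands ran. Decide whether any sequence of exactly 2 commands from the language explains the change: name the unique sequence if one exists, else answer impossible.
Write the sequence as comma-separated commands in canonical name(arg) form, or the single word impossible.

turn(right), move(1)

key: running move(1) before turn(right) would end elsewhere — order is forced
from: (3, 7) facing down
1. turn(right) → (3, 7) facing left
2. move(1) → (2, 7) facing left
no other 2-command option fits: unique.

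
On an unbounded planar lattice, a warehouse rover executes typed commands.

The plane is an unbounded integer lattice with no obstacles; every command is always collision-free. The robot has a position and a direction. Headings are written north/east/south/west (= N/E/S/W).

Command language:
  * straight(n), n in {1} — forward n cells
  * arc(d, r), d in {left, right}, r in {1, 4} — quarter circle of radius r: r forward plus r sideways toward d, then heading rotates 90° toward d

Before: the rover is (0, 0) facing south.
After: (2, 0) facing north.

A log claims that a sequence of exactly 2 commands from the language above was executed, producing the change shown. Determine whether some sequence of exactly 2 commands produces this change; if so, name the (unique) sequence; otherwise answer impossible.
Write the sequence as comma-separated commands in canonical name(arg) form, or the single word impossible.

key: position moved to (2,0) AND the heading swung to N — translation plus rotation needed
from: (0, 0) facing south
step 1 (arc(left, 1)): (1, -1) facing east
step 2 (arc(left, 1)): (2, 0) facing north
all 25 alternatives checked — unique.

arc(left, 1), arc(left, 1)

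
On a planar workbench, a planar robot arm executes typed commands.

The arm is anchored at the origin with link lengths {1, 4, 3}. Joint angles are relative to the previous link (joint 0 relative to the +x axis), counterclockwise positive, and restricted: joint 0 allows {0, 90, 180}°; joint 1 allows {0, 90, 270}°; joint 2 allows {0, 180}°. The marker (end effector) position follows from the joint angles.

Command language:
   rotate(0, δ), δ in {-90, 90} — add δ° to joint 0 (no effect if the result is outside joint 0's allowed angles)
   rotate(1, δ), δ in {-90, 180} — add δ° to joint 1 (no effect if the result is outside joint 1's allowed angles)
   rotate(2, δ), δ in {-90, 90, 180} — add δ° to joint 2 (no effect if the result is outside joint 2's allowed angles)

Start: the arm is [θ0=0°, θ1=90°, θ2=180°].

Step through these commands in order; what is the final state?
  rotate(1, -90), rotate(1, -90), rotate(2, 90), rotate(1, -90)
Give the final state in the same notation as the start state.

begin: [θ0=0°, θ1=90°, θ2=180°]
t=1 rotate(1, -90) ⇒ [θ0=0°, θ1=0°, θ2=180°]
t=2 rotate(1, -90) ⇒ [θ0=0°, θ1=270°, θ2=180°]
t=3 rotate(2, 90) ⇒ [θ0=0°, θ1=270°, θ2=180°]
t=4 rotate(1, -90) ⇒ [θ0=0°, θ1=270°, θ2=180°]

[θ0=0°, θ1=270°, θ2=180°]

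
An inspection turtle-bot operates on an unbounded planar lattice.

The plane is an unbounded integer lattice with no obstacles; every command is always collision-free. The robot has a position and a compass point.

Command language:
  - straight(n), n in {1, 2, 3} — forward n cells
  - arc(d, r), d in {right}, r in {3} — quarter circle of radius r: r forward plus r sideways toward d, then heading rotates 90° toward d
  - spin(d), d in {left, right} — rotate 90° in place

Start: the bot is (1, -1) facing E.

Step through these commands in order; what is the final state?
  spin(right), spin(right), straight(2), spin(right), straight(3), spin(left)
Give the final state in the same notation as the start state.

(-1, 2) facing W

t0: (1, -1) facing E
step 1 (spin(right)): (1, -1) facing S
step 2 (spin(right)): (1, -1) facing W
step 3 (straight(2)): (-1, -1) facing W
step 4 (spin(right)): (-1, -1) facing N
step 5 (straight(3)): (-1, 2) facing N
step 6 (spin(left)): (-1, 2) facing W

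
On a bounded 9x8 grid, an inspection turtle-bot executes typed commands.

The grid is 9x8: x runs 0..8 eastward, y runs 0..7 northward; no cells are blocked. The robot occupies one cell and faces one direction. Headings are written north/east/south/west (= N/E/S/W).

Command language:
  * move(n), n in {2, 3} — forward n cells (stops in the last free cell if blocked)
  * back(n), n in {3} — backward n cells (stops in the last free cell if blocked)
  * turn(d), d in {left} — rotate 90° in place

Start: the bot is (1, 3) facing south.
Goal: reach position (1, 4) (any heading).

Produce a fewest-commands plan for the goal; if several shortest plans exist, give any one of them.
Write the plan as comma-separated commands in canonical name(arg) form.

move(2), back(3)

t0: (1, 3) facing south
[1] after move(2): (1, 1) facing south
[2] after back(3): (1, 4) facing south
shorter routes all fall short; 2 is best.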